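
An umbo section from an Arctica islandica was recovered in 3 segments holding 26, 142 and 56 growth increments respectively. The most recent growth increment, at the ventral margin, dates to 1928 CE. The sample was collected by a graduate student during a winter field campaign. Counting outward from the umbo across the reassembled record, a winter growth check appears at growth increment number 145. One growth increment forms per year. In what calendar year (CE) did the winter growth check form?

Total growth increments = 26 + 142 + 56 = 224.
224 − 145 = 79 growth increments lie beyond the winter growth check toward the ventral margin.
The growth increment at the ventral margin is 1928 CE, so the winter growth check dates to 1928 − 79 = 1849 CE.

1849 CE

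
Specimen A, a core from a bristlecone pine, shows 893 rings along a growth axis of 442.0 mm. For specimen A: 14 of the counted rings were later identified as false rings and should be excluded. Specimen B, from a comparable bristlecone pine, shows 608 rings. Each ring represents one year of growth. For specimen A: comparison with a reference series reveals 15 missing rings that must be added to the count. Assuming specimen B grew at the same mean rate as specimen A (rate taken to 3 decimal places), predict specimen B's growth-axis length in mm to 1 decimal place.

Specimen A: adjusted count: 893 − 14 + 15 = 894 rings.
A: Extension rate ≈ 442.0 / 894 = 0.494 mm/yr.
B's length ≈ 0.494 × 608 = 300.4 mm.

300.4 mm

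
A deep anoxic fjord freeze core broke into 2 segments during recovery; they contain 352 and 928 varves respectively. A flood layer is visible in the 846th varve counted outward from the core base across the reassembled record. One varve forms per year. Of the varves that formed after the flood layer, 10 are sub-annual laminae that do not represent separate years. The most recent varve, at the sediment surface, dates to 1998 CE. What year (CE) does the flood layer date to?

1574 CE

Total varves = 352 + 928 = 1280.
Between varve 846 and the sediment surface there are 1280 − 846 = 434 varves.
434 − 10 false = 424 true varves after the flood layer.
The varve at the sediment surface is 1998 CE, so the flood layer dates to 1998 − 424 = 1574 CE.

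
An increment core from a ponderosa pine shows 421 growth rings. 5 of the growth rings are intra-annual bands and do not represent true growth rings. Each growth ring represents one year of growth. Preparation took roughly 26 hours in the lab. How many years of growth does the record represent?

After corrections the count is 421 − 5 = 416 growth rings.
One growth ring per year makes the duration 416 years.

416 years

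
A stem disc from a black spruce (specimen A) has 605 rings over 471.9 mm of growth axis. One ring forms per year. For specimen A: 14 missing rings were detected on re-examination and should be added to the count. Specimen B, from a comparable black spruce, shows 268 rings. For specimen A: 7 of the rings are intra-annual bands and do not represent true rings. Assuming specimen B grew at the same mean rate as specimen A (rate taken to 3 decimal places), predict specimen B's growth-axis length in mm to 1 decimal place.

206.6 mm

Specimen A: after corrections the count is 605 − 7 + 14 = 612 rings.
A: Mean rate = 471.9 mm / 612 years ≈ 0.771 mm per year.
Length of B = 0.771 × 268 = 206.6 mm.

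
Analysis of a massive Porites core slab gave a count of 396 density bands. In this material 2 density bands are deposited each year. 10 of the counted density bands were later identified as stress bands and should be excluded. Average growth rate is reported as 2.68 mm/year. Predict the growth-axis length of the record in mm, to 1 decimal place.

True density band count = 396 − 10 = 386.
Dividing by 2 density bands per year: 386 / 2 = 193 years.
Predicted length = 2.68 mm/year × 193 years = 517.2 mm.

517.2 mm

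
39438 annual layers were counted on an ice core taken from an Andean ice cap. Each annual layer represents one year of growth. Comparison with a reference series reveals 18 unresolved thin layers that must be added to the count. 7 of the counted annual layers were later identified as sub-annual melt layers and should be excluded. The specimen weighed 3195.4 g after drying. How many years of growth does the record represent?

After corrections the count is 39438 − 7 + 18 = 39449 annual layers.
At one annual layer per year, that is 39449 years.

39449 years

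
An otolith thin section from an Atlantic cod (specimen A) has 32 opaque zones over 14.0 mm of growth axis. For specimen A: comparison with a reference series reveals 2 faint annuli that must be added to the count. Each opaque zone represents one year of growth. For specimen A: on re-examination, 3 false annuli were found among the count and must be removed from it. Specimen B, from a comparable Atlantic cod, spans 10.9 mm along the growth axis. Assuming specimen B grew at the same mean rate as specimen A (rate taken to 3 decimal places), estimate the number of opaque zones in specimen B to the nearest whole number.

Specimen A: correcting the raw count gives 32 − 3 + 2 = 31 true opaque zones.
A: Mean rate = 14.0 mm / 31 years ≈ 0.452 mm/year.
For B, 10.9 / 0.452 = 24.12 years ≈ 24 opaque zones.

24 opaque zones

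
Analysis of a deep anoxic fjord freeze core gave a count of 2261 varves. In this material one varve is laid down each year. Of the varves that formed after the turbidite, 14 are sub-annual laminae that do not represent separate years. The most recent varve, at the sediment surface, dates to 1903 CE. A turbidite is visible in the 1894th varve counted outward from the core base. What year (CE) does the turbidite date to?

1550 CE

Between varve 1894 and the sediment surface there are 2261 − 1894 = 367 varves.
Excluding 14 false varves: 367 − 14 = 353.
The varve at the sediment surface is 1903 CE, so the turbidite dates to 1903 − 353 = 1550 CE.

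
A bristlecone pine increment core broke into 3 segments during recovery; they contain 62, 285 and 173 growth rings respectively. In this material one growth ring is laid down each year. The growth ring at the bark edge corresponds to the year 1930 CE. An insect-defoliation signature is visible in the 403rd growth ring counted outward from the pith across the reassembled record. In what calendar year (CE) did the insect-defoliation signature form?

1813 CE

Total growth rings = 62 + 285 + 173 = 520.
Between growth ring 403 and the bark edge there are 520 − 403 = 117 growth rings.
The growth ring at the bark edge is 1930 CE, so the insect-defoliation signature dates to 1930 − 117 = 1813 CE.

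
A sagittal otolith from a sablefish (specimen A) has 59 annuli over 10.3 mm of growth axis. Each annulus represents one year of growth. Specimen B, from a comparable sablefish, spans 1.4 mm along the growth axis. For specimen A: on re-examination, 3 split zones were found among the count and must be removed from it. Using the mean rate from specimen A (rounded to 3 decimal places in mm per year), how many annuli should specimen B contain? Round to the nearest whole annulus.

8 annuli

Specimen A: true annulus count = 59 − 3 = 56.
A: 10.3 mm over 56 years gives 10.3 / 56 ≈ 0.184 mm per year.
Specimen B: 1.4 mm / 0.184 mm per year = 7.61 years ≈ 8 annuli.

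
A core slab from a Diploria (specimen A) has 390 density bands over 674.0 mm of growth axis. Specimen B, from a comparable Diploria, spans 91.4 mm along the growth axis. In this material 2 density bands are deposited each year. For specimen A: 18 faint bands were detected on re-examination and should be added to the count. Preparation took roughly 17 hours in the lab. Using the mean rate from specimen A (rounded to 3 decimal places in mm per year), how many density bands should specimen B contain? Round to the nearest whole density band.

55 density bands

Specimen A: correcting the raw count gives 390 + 18 = 408 true density bands.
Specimen A: dividing by 2 density bands per year: 408 / 2 = 204 years.
A: 674.0 mm over 204 years gives 674.0 / 204 ≈ 3.304 mm/year.
B spans 91.4 / 3.304 = 27.66 years; at 2 density bands per year that is 27.66 × 2 ≈ 55 density bands.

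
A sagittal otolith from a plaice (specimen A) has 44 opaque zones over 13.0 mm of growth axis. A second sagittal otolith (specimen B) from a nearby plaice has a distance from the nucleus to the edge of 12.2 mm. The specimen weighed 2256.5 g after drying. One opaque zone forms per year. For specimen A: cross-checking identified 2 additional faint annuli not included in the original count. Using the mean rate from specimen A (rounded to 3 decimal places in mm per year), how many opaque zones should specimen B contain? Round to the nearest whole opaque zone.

43 opaque zones

Specimen A: adjusted count: 44 + 2 = 46 opaque zones.
A: 13.0 mm over 46 years gives 13.0 / 46 ≈ 0.283 mm per year.
For B, 12.2 / 0.283 = 43.11 years ≈ 43 opaque zones.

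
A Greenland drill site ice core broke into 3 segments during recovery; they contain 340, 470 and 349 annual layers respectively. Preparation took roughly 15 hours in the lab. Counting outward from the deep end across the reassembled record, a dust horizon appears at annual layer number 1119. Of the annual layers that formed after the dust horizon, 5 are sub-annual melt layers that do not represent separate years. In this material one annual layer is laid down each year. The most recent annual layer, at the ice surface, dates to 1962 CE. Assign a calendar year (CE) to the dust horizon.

Total annual layers = 340 + 470 + 349 = 1159.
The dust horizon sits at annual layer 1119 from the deep end, so 1159 − 1119 = 40 annual layers formed after it.
Excluding 5 false annual layers: 40 − 5 = 35.
1962 − 35 = 1927 CE.

1927 CE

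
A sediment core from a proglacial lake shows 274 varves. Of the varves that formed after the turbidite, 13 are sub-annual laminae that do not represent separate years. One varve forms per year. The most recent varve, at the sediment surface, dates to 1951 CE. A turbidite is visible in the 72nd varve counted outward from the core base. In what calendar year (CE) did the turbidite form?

1762 CE

Between varve 72 and the sediment surface there are 274 − 72 = 202 varves.
Removing the 13 false varves leaves 202 − 13 = 189 true varves beyond the turbidite.
1951 − 189 = 1762 CE.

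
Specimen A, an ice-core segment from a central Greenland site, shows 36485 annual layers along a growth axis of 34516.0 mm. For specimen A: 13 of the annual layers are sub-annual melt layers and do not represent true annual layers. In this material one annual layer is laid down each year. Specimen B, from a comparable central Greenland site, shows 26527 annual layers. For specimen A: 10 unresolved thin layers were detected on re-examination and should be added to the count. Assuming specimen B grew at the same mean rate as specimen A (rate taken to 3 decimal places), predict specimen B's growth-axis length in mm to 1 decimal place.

25094.5 mm

Specimen A: true annual layer count = 36485 − 13 + 10 = 36482.
A: Mean rate = 34516.0 mm / 36482 years ≈ 0.946 mm/yr.
For B, 0.946 mm/year × 26527 years = 25094.5 mm.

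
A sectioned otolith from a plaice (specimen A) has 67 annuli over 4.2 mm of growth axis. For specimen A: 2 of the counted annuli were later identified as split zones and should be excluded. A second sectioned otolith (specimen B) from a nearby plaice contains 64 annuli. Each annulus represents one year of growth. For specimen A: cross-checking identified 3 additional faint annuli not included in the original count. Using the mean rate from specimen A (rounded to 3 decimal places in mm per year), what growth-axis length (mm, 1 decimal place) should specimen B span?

4.0 mm

Specimen A: correcting the raw count gives 67 − 2 + 3 = 68 true annuli.
A: Mean rate = 4.2 mm / 68 years ≈ 0.062 mm per year.
For B, 0.062 mm/year × 64 years = 4.0 mm.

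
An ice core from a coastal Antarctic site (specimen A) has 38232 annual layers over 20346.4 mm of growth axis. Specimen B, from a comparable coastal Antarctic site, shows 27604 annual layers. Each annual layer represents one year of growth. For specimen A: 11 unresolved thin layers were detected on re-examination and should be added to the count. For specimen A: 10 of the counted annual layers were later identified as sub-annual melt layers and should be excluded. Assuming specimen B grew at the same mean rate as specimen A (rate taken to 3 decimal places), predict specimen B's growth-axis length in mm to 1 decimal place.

Specimen A: adjusted count: 38232 − 10 + 11 = 38233 annual layers.
A: Mean rate = 20346.4 mm / 38233 years ≈ 0.532 mm/year.
Length of B = 0.532 × 27604 = 14685.3 mm.

14685.3 mm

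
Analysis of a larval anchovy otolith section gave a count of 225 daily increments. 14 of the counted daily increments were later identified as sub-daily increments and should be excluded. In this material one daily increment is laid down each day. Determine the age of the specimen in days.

211 days

Adjusted count: 225 − 14 = 211 daily increments.
At one daily increment per day, that is 211 days.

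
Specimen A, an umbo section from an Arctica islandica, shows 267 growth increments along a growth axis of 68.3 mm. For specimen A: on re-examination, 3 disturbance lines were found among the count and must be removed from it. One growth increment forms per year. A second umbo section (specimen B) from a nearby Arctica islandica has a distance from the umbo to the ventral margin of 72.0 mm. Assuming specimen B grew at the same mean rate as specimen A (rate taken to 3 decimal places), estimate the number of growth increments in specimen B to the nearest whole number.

278 growth increments

Specimen A: after corrections the count is 267 − 3 = 264 growth increments.
A: Extension rate ≈ 68.3 / 264 = 0.259 mm/year.
B spans 72.0 / 0.259 = 277.99 years ≈ 278 growth increments.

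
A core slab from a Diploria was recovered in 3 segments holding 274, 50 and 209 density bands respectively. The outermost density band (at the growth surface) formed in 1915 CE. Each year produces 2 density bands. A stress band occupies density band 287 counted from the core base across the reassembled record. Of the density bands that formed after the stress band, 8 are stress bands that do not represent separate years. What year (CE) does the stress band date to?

Total density bands = 274 + 50 + 209 = 533.
533 − 287 = 246 density bands lie beyond the stress band toward the growth surface.
246 − 8 false = 238 true density bands after the stress band.
With 2 density bands per year, 238 / 2 = 119 years.
1915 − 119 = 1796 CE.

1796 CE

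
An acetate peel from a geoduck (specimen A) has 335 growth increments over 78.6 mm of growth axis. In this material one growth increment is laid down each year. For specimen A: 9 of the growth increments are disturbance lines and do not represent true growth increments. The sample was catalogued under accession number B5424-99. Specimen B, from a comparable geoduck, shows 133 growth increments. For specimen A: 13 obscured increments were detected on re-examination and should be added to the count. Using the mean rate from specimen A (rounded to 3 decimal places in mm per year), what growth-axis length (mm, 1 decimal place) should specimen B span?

Specimen A: correcting the raw count gives 335 − 9 + 13 = 339 true growth increments.
A: 78.6 mm over 339 years gives 78.6 / 339 ≈ 0.232 mm/yr.
B's length ≈ 0.232 × 133 = 30.9 mm.

30.9 mm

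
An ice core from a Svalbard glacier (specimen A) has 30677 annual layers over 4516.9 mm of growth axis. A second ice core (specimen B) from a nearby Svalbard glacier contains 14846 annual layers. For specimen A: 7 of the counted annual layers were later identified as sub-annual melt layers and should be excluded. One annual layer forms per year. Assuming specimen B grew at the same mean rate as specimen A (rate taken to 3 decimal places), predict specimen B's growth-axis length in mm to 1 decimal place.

Specimen A: after corrections the count is 30677 − 7 = 30670 annual layers.
A: 4516.9 mm over 30670 years gives 4516.9 / 30670 ≈ 0.147 mm/yr.
For B, 0.147 mm/year × 14846 years = 2182.4 mm.

2182.4 mm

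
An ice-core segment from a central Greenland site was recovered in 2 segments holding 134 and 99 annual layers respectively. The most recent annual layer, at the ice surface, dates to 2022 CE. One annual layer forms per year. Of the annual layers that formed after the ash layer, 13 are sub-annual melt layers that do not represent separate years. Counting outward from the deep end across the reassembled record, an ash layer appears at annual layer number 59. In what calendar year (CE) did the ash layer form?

1861 CE

Total annual layers = 134 + 99 = 233.
233 − 59 = 174 annual layers lie beyond the ash layer toward the ice surface.
Excluding 13 false annual layers: 174 − 13 = 161.
The annual layer at the ice surface is 2022 CE, so the ash layer dates to 2022 − 161 = 1861 CE.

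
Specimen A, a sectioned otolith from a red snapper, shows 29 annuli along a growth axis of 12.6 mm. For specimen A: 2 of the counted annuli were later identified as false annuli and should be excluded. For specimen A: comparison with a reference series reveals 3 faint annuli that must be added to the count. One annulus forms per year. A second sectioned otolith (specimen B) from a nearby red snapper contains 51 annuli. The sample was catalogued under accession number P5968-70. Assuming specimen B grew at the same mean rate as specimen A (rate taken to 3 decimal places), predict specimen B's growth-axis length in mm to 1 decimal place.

21.4 mm

Specimen A: true annulus count = 29 − 2 + 3 = 30.
A: Extension rate ≈ 12.6 / 30 = 0.420 mm/year.
B's length ≈ 0.420 × 51 = 21.4 mm.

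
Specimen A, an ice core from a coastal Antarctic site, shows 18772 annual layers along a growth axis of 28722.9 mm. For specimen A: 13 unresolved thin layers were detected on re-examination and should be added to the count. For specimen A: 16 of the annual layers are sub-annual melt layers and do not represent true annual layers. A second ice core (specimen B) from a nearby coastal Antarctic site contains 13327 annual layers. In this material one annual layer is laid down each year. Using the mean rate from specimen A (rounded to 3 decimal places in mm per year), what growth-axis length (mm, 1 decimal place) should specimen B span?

20390.3 mm

Specimen A: true annual layer count = 18772 − 16 + 13 = 18769.
A: Mean rate = 28722.9 mm / 18769 years ≈ 1.530 mm per year.
Length of B = 1.530 × 13327 = 20390.3 mm.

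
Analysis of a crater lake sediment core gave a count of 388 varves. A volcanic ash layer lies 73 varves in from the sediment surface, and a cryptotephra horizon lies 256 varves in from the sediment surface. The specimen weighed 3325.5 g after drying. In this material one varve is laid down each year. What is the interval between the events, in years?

183 years

The two markers are separated by 256 − 73 = 183 varves.
That is 183 years at one varve per year.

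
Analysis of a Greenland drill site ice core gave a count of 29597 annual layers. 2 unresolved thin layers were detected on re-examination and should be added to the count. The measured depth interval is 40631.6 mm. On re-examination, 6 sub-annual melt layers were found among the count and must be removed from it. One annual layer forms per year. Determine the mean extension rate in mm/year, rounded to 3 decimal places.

After corrections the count is 29597 − 6 + 2 = 29593 annual layers.
Mean rate = 40631.6 mm / 29593 years ≈ 1.373 mm/year.

1.373 mm/year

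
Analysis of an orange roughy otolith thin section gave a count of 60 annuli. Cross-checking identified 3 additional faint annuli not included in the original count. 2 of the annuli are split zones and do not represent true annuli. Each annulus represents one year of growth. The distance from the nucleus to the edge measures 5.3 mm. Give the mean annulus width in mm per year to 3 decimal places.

0.087 mm per year

Adjusted count: 60 − 2 + 3 = 61 annuli.
Extension rate ≈ 5.3 / 61 = 0.087 mm per year.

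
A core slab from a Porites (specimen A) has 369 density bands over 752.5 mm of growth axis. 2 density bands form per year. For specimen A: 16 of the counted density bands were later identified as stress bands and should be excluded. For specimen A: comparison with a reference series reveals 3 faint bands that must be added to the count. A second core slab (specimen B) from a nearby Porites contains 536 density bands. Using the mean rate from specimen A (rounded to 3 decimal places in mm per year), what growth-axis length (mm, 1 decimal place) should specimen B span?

1133.1 mm

Specimen A: after corrections the count is 369 − 16 + 3 = 356 density bands.
Specimen A: 356 density bands at 2 per year is 356 / 2 = 178 years.
A: 752.5 mm over 178 years gives 752.5 / 178 ≈ 4.228 mm/year.
Specimen B: dividing by 2 density bands per year: 536 / 2 = 268 years. For B, 4.228 mm/year × 268 years = 1133.1 mm.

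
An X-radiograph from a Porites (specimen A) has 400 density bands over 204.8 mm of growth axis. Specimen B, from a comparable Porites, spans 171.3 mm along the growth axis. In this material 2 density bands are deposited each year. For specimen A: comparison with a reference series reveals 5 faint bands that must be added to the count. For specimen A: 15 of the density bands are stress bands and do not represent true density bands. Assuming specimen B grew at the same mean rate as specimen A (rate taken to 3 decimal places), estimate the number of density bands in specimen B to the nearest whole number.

326 density bands

Specimen A: adjusted count: 400 − 15 + 5 = 390 density bands.
Specimen A: 390 density bands at 2 per year is 390 / 2 = 195 years.
A: Mean rate = 204.8 mm / 195 years ≈ 1.050 mm/year.
B spans 171.3 / 1.050 = 163.14 years; at 2 density bands per year that is 163.14 × 2 ≈ 326 density bands.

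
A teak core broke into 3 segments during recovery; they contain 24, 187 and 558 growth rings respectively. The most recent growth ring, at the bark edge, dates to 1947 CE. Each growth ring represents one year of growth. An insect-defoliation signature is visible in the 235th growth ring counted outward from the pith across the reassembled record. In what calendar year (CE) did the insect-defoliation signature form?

1413 CE

Total growth rings = 24 + 187 + 558 = 769.
Between growth ring 235 and the bark edge there are 769 − 235 = 534 growth rings.
The growth ring at the bark edge is 1947 CE, so the insect-defoliation signature dates to 1947 − 534 = 1413 CE.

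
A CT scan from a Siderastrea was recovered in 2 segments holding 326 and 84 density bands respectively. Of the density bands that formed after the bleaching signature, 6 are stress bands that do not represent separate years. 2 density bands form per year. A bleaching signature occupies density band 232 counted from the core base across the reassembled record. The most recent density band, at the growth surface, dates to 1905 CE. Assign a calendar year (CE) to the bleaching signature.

Total density bands = 326 + 84 = 410.
Between density band 232 and the growth surface there are 410 − 232 = 178 density bands.
178 − 6 false = 172 true density bands after the bleaching signature.
172 density bands at 2 per year is 172 / 2 = 86 years.
1905 − 86 = 1819 CE.

1819 CE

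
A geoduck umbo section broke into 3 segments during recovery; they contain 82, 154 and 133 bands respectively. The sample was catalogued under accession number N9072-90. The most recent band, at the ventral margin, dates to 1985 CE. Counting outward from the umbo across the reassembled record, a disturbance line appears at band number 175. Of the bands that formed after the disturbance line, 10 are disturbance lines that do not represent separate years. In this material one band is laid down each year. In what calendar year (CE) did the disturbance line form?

Total bands = 82 + 154 + 133 = 369.
Between band 175 and the ventral margin there are 369 − 175 = 194 bands.
Removing the 10 false bands leaves 194 − 10 = 184 true bands beyond the disturbance line.
Counting back 184 years from 1985 CE places the disturbance line in 1985 − 184 = 1801 CE.

1801 CE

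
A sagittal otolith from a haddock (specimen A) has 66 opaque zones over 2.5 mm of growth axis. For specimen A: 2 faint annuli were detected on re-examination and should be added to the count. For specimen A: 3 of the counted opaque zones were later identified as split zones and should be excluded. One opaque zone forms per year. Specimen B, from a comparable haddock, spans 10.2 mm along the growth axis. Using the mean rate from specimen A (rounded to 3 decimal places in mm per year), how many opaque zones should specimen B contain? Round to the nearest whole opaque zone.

268 opaque zones

Specimen A: true opaque zone count = 66 − 3 + 2 = 65.
A: 2.5 mm over 65 years gives 2.5 / 65 ≈ 0.038 mm/year.
For B, 10.2 / 0.038 = 268.42 years ≈ 268 opaque zones.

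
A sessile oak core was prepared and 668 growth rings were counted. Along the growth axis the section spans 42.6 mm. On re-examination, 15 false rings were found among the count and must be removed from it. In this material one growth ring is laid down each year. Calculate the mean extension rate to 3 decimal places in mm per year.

Correcting the raw count gives 668 − 15 = 653 true growth rings.
Mean rate = 42.6 mm / 653 years ≈ 0.065 mm per year.

0.065 mm per year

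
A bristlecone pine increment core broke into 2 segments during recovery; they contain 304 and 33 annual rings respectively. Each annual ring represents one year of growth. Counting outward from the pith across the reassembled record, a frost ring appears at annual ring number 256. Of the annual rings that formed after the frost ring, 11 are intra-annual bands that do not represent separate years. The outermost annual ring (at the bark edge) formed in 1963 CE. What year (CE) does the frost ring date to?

Total annual rings = 304 + 33 = 337.
Between annual ring 256 and the bark edge there are 337 − 256 = 81 annual rings.
Removing the 11 false annual rings leaves 81 − 11 = 70 true annual rings beyond the frost ring.
Counting back 70 years from 1963 CE places the frost ring in 1963 − 70 = 1893 CE.

1893 CE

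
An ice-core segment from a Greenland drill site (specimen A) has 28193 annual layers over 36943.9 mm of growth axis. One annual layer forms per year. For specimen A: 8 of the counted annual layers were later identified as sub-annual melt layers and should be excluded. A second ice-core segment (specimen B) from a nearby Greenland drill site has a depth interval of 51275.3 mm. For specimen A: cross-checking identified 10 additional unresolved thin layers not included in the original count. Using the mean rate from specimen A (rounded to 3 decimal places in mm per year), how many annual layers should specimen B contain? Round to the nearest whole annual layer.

Specimen A: correcting the raw count gives 28193 − 8 + 10 = 28195 true annual layers.
A: Extension rate ≈ 36943.9 / 28195 = 1.310 mm per year.
For B, 51275.3 / 1.310 = 39141.45 years ≈ 39141 annual layers.

39141 annual layers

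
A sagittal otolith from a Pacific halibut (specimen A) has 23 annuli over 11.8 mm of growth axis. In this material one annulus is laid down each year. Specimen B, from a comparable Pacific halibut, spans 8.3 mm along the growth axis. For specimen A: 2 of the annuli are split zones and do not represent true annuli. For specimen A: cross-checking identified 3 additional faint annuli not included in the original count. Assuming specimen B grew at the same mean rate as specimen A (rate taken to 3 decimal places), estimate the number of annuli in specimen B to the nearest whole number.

Specimen A: correcting the raw count gives 23 − 2 + 3 = 24 true annuli.
A: Mean rate = 11.8 mm / 24 years ≈ 0.492 mm/year.
Specimen B: 8.3 mm / 0.492 mm per year = 16.87 years ≈ 17 annuli.

17 annuli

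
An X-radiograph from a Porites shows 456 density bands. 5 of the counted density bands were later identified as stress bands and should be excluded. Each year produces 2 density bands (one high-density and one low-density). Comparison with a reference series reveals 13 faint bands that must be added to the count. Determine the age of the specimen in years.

232 yr

True density band count = 456 − 5 + 13 = 464.
With 2 density bands per year, 464 / 2 = 232 years.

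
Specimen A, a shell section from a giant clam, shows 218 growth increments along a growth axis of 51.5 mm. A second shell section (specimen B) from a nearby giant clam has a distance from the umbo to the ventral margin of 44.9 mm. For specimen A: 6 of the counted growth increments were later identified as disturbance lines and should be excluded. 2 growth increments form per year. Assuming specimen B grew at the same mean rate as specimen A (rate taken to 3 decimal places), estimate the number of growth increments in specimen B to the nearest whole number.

Specimen A: after corrections the count is 218 − 6 = 212 growth increments.
Specimen A: with 2 growth increments per year, 212 / 2 = 106 years.
A: Mean rate = 51.5 mm / 106 years ≈ 0.486 mm/yr.
Specimen B: 44.9 mm / 0.486 mm per year = 92.39 years; at 2 growth increments per year that is 92.39 × 2 ≈ 185 growth increments.

185 growth increments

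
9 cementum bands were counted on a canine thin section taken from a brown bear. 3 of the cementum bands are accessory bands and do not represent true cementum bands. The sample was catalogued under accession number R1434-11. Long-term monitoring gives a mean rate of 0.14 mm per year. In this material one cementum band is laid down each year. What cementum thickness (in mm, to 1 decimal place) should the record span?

True cementum band count = 9 − 3 = 6.
Predicted length = 0.14 mm/year × 6 years = 0.8 mm.

0.8 mm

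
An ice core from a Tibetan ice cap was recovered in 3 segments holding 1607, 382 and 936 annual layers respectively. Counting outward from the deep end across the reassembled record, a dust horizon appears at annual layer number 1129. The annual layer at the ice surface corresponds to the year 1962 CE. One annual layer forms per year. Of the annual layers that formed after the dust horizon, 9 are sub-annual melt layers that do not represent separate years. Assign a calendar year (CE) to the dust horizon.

175 CE

Total annual layers = 1607 + 382 + 936 = 2925.
The dust horizon sits at annual layer 1129 from the deep end, so 2925 − 1129 = 1796 annual layers formed after it.
Excluding 9 false annual layers: 1796 − 9 = 1787.
Counting back 1787 years from 1962 CE places the dust horizon in 1962 − 1787 = 175 CE.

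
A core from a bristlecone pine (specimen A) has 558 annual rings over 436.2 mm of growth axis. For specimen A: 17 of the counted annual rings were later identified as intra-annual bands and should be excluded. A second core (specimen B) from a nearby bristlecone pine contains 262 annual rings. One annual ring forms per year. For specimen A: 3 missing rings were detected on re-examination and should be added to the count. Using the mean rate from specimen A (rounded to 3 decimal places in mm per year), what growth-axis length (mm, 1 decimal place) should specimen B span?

210.1 mm

Specimen A: after corrections the count is 558 − 17 + 3 = 544 annual rings.
A: Extension rate ≈ 436.2 / 544 = 0.802 mm/yr.
Length of B = 0.802 × 262 = 210.1 mm.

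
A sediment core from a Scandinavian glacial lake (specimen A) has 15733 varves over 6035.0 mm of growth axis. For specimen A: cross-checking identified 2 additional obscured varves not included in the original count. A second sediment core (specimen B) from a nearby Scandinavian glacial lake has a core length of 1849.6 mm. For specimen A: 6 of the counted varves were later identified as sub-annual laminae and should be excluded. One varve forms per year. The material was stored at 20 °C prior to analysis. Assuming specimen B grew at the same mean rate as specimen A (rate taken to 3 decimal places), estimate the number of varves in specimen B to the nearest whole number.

Specimen A: correcting the raw count gives 15733 − 6 + 2 = 15729 true varves.
A: Extension rate ≈ 6035.0 / 15729 = 0.384 mm/year.
Specimen B: 1849.6 mm / 0.384 mm per year = 4816.67 years ≈ 4817 varves.

4817 varves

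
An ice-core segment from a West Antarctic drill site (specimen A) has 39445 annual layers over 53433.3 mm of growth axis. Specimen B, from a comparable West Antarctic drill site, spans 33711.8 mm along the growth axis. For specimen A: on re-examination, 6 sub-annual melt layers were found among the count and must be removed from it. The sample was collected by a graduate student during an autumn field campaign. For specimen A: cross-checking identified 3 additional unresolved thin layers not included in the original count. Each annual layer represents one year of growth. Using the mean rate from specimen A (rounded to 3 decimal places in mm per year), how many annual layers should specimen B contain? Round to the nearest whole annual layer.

Specimen A: correcting the raw count gives 39445 − 6 + 3 = 39442 true annual layers.
A: Mean rate = 53433.3 mm / 39442 years ≈ 1.355 mm/yr.
B spans 33711.8 / 1.355 = 24879.56 years ≈ 24880 annual layers.

24880 annual layers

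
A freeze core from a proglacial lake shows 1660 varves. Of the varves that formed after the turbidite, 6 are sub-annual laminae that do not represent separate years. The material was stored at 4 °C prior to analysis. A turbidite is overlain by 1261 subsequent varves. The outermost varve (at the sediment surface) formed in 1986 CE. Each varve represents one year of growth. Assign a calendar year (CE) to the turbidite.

731 CE

There are 1261 varves younger than the turbidite.
1261 − 6 false = 1255 true varves after the turbidite.
Counting back 1255 years from 1986 CE places the turbidite in 1986 − 1255 = 731 CE.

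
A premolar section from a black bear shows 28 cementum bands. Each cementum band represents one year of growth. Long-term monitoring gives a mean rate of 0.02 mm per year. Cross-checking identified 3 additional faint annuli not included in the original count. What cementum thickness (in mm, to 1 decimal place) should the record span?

0.6 mm

Adjusted count: 28 + 3 = 31 cementum bands.
Predicted length = 0.02 mm/year × 31 years = 0.6 mm.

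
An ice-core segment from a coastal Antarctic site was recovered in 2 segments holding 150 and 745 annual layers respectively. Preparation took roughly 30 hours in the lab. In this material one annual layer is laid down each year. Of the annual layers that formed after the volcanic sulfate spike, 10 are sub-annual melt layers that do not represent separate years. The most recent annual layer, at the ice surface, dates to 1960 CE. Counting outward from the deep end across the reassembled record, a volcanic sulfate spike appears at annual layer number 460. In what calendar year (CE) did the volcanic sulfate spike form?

1535 CE

Total annual layers = 150 + 745 = 895.
895 − 460 = 435 annual layers lie beyond the volcanic sulfate spike toward the ice surface.
Excluding 10 false annual layers: 435 − 10 = 425.
Counting back 425 years from 1960 CE places the volcanic sulfate spike in 1960 − 425 = 1535 CE.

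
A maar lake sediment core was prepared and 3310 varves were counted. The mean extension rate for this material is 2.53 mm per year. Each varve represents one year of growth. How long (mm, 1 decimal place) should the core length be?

8374.3 mm

The record spans 3310 years at 2.53 mm per year.
3310 years at 2.53 mm/year gives 2.53 × 3310 = 8374.3 mm.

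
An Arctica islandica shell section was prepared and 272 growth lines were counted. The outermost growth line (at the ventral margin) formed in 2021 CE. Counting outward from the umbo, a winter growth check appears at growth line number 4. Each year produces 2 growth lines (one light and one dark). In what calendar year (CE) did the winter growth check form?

1887 CE

272 − 4 = 268 growth lines lie beyond the winter growth check toward the ventral margin.
With 2 growth lines per year, 268 / 2 = 134 years.
2021 − 134 = 1887 CE.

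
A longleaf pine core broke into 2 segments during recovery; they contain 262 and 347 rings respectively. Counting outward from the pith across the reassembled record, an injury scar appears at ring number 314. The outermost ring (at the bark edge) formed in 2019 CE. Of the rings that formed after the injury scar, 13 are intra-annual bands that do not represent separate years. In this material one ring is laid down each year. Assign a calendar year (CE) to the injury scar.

Total rings = 262 + 347 = 609.
609 − 314 = 295 rings lie beyond the injury scar toward the bark edge.
295 − 13 false = 282 true rings after the injury scar.
The ring at the bark edge is 2019 CE, so the injury scar dates to 2019 − 282 = 1737 CE.

1737 CE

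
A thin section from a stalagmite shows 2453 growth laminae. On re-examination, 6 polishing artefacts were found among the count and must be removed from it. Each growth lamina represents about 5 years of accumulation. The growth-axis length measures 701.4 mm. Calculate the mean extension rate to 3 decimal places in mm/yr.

True growth lamina count = 2453 − 6 = 2447.
Multiplying by 5 years per growth lamina: 2447 × 5 = 12235 years.
Mean rate = 701.4 mm / 12235 years ≈ 0.057 mm/yr.

0.057 mm/yr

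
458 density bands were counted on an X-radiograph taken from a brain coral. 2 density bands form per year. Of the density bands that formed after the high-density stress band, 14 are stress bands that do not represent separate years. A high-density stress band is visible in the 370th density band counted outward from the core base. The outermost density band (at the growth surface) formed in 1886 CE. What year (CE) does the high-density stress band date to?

458 − 370 = 88 density bands lie beyond the high-density stress band toward the growth surface.
Removing the 14 false density bands leaves 88 − 14 = 74 true density bands beyond the high-density stress band.
74 density bands at 2 per year is 74 / 2 = 37 years.
The density band at the growth surface is 1886 CE, so the high-density stress band dates to 1886 − 37 = 1849 CE.

1849 CE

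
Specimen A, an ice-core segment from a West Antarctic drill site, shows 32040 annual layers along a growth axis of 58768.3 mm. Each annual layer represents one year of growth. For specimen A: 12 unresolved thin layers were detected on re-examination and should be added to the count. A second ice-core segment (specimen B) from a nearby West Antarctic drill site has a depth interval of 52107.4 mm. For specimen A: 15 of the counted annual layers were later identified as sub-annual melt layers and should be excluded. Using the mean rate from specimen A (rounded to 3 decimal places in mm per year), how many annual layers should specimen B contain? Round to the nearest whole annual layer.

28412 annual layers

Specimen A: true annual layer count = 32040 − 15 + 12 = 32037.
A: Extension rate ≈ 58768.3 / 32037 = 1.834 mm per year.
Specimen B: 52107.4 mm / 1.834 mm per year = 28411.89 years ≈ 28412 annual layers.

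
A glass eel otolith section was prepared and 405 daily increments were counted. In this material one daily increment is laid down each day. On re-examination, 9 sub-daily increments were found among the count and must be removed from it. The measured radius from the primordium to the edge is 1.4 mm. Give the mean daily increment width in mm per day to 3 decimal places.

Correcting the raw count gives 405 − 9 = 396 true daily increments.
Extension rate ≈ 1.4 / 396 = 0.004 mm per day.

0.004 mm per day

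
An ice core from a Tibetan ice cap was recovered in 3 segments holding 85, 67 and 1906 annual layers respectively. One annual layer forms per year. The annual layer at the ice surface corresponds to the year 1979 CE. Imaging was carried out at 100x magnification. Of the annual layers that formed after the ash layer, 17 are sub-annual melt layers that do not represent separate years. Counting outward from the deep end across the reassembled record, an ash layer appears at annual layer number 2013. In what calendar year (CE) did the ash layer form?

Total annual layers = 85 + 67 + 1906 = 2058.
The ash layer sits at annual layer 2013 from the deep end, so 2058 − 2013 = 45 annual layers formed after it.
45 − 17 false = 28 true annual layers after the ash layer.
Counting back 28 years from 1979 CE places the ash layer in 1979 − 28 = 1951 CE.

1951 CE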